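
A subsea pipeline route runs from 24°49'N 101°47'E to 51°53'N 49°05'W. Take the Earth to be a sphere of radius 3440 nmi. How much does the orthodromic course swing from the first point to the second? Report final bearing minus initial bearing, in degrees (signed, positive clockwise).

At departure: θ₁ = atan2(sin Δλ cos φ₂, cos φ₁ sin φ₂ − sin φ₁ cos φ₂ cos Δλ) = 342.28°
At arrival: θ₂ = atan2(sin Δλ cos φ₁, −cos φ₂ sin φ₁ + sin φ₂ cos φ₁ cos Δλ) = 206.59°
Δθ = θ₂ − θ₁ = -135.7°

-135.7°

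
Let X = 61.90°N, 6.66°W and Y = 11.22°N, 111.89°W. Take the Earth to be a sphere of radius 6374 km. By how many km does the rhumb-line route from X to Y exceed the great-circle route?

Great circle: cos σ = sin φ₁ sin φ₂ + cos φ₁ cos φ₂ cos Δλ,  σ = 1.5205 rad → d_gc = 9691.7 km
Rhumb line: Δψ = -1.1882, q = Δφ/Δψ = 0.7444, d_rh = R√(Δφ²+q²Δλ²) = 10379.6 km
Excess = 10379.6 − 9691.7 = 687.9 ≈ 688 km

688 km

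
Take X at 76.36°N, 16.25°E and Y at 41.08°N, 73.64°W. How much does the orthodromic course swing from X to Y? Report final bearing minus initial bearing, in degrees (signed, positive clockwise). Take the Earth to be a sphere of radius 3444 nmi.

Initial bearing θ₁ = atan2(sin Δλ cos φ₂, cos φ₁ sin φ₂ − sin φ₁ cos φ₂ cos Δλ) = 281.51°
Final bearing θ₂ = (initial bearing from the destination back to the start) + 180° = 197.85°
Δθ = θ₂ − θ₁ = -83.7°

-83.7°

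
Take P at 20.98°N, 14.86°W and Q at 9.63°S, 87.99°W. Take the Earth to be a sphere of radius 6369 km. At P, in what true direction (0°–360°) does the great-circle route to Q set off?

254.7°

N = sin Δλ·cos φ₂ = -0.9435;  D = cos φ₁ sin φ₂ − sin φ₁ cos φ₂ cos Δλ = -0.2586
initial course = atan2(N, D) = 254.67°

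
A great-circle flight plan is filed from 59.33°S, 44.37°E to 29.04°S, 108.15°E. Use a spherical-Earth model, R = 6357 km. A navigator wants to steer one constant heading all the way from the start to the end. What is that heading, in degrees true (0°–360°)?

Δψ = ln[tan(π/4+φ₂/2)/tan(π/4+φ₁/2)] = +0.7638
Δλ = +1.1132 rad (taken the short way round)
course = atan2(Δλ, Δψ) = 55.55°

55.5°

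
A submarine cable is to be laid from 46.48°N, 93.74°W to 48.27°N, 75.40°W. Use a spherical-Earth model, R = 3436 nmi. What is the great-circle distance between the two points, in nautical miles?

Haversine: a = sin²(Δφ/2)+cos φ₁ cos φ₂ sin²(Δλ/2) = 0.01188;  σ = 2·atan2(√a,√(1−a))
σ = 12.517° → d = Rσ = 3436·0.21847 = 751 nmi

751 nmi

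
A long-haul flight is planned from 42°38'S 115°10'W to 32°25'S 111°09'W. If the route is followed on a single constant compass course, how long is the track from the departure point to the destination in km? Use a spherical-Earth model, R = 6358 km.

1187 km

Rhumb course C = atan2(Δλ, Δψ) with Δψ = ln[tan(π/4+φ₂/2)/tan(π/4+φ₁/2)] = +0.2255, Δλ = +0.0701 → C = 17.27°
d = R·|Δφ| / |cos C| = 6358·0.17831 / 0.95491 = 1187 km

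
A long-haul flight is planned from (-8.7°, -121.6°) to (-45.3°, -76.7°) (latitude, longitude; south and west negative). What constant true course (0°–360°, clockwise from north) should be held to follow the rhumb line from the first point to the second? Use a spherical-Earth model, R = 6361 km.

133.2°

Meridional parts: M(φ₁)=-0.1524, M(φ₂)=-0.8888 → ΔM = -0.7364;  Δλ = +0.7837 rad
tan C = Δλ / ΔM = -1.0642 → C = 133.22°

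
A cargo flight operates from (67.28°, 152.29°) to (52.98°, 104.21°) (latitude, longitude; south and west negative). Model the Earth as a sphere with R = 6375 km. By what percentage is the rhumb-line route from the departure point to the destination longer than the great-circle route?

2.3%

Great circle: σ = 0.4694 rad → d_gc = Rσ = 2992.5 km
Rhumb: Δφ = -0.2496, Δλ = -0.8392, Δψ = -0.5106, q = Δφ/Δψ = 0.4888 → d_rh = R√(Δφ²+q²Δλ²) = 3060.7 km
Excess = (3060.7 − 2992.5) / 2992.5 = 68.2 / 2992.5 = 2.28% ≈ 2.3%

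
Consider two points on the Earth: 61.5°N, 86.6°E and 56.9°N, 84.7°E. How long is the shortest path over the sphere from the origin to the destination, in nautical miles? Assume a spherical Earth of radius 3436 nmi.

282 nmi

cos σ = sin φ₁ sin φ₂ + cos φ₁ cos φ₂ cos Δλ
      = sin(61.50°)sin(56.90°) + cos(61.50°)cos(56.90°)cos(-1.90°) = 0.9966
σ = 4.701° → d = Rσ = 3436·0.08205 = 282 nmi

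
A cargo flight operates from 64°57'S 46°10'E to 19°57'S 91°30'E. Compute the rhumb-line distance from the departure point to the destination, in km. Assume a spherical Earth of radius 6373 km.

Δψ = ln[tan(π/4+φ₂/2)/tan(π/4+φ₁/2)] = +1.1489;  Δφ = +0.7854 rad,  Δλ = +0.7912 rad
q = Δφ/Δψ = 0.6836
d = R·√(Δφ² + q²Δλ²) = 6373·0.95362 = 6077 km

6077 km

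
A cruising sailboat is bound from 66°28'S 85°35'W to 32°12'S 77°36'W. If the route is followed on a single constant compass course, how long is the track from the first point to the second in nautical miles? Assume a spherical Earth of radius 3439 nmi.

Δψ = ln[tan(π/4+φ₂/2)/tan(π/4+φ₁/2)] = +0.9746;  Δφ = +0.5981 rad,  Δλ = +0.1393 rad
q = Δφ/Δψ = 0.6137
d = R·√(Δφ² + q²Δλ²) = 3439·0.60415 = 2078 nmi

2078 nmi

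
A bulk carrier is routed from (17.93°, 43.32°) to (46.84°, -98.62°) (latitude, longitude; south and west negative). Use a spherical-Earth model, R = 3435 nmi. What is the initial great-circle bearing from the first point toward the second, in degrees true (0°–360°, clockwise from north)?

θ = atan2( sin Δλ·cos φ₂ ,  cos φ₁ sin φ₂ − sin φ₁ cos φ₂ cos Δλ )
  = atan2(-0.4217, +0.8598) = 333.87°

333.9°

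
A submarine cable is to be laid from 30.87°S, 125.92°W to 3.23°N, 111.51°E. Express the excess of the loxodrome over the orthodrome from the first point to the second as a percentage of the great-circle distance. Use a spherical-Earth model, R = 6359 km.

2.1%

Great circle: σ = 2.0832 rad → d_gc = Rσ = 13246.8 km
Rhumb: Δφ = +0.5952, Δλ = -2.1393, Δψ = +0.6233, q = Δφ/Δψ = 0.9548 → d_rh = R√(Δφ²+q²Δλ²) = 13529.0 km
Excess = (13529.0 − 13246.8) / 13246.8 = 282.2 / 13246.8 = 2.13% ≈ 2.1%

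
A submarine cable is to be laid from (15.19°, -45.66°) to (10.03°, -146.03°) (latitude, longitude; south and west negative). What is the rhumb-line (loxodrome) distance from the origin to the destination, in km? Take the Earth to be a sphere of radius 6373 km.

Δψ = ln[tan(π/4+φ₂/2)/tan(π/4+φ₁/2)] = -0.0923;  Δφ = -0.0901 rad,  Δλ = -1.7518 rad
q = Δφ/Δψ = 0.9755
d = R·√(Δφ² + q²Δλ²) = 6373·1.71127 = 10906 km

10906 km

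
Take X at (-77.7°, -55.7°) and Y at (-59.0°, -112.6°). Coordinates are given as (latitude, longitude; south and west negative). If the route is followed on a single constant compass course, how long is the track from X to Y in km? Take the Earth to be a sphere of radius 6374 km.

3017 km

Rhumb course C = atan2(Δλ, Δψ) with Δψ = ln[tan(π/4+φ₂/2)/tan(π/4+φ₁/2)] = +0.9454, Δλ = -0.9931 → C = 313.59°
d = R·|Δφ| / |cos C| = 6374·0.32638 / 0.68948 = 3017 km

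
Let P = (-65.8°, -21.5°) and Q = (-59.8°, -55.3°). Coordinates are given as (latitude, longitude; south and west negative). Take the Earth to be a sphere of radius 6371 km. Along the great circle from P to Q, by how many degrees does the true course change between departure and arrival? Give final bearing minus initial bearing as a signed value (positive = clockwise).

At departure: θ₁ = atan2(sin Δλ cos φ₂, cos φ₁ sin φ₂ − sin φ₁ cos φ₂ cos Δλ) = 275.51°
At arrival: θ₂ = atan2(sin Δλ cos φ₁, −cos φ₂ sin φ₁ + sin φ₂ cos φ₁ cos Δλ) = 305.79°
Δθ = θ₂ − θ₁ = +30.3°

+30.3°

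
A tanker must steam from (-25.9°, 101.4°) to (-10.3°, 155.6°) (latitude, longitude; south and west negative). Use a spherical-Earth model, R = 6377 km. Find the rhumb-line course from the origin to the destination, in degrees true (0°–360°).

73.1°

Δψ = ln[tan(π/4+φ₂/2)/tan(π/4+φ₁/2)] = +0.2875
Δλ = +0.9460 rad (taken the short way round)
course = atan2(Δλ, Δψ) = 73.09°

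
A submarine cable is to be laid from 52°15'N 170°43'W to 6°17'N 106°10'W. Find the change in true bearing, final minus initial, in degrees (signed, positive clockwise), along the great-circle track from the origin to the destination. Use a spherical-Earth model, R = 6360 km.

+37.1°

Initial bearing θ₁ = atan2(sin Δλ cos φ₂, cos φ₁ sin φ₂ − sin φ₁ cos φ₂ cos Δλ) = 106.79°
Final bearing θ₂ = (initial bearing from the destination back to the start) + 180° = 143.87°
Δθ = θ₂ − θ₁ = +37.1°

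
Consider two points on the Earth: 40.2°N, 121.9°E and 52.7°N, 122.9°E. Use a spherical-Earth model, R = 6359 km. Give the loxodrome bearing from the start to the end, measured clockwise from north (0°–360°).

Meridional parts: M(φ₁)=+0.7675, M(φ₂)=+1.0862 → ΔM = +0.3187;  Δλ = +0.0175 rad
tan C = Δλ / ΔM = +0.0548 → C = 3.13°

3.1°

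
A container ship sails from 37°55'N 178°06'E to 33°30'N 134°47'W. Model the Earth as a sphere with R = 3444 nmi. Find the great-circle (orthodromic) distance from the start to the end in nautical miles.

2291 nmi

cos σ = sin φ₁ sin φ₂ + cos φ₁ cos φ₂ cos Δλ
      = sin(37.92°)sin(33.50°) + cos(37.92°)cos(33.50°)cos(47.12°) = 0.7869
σ = 38.108° → d = Rσ = 3444·0.66511 = 2291 nmi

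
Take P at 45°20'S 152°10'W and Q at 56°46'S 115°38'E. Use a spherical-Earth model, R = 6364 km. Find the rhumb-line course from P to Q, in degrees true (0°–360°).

258.8°

Δψ = ln[tan(π/4+φ₂/2)/tan(π/4+φ₁/2)] = -0.3196
Δλ = -1.6092 rad (taken the short way round)
course = atan2(Δλ, Δψ) = 258.77°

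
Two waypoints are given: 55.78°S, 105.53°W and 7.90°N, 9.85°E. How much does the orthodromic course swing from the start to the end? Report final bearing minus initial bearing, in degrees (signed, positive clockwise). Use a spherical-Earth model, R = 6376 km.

At departure: θ₁ = atan2(sin Δλ cos φ₂, cos φ₁ sin φ₂ − sin φ₁ cos φ₂ cos Δλ) = 107.01°
At arrival: θ₂ = atan2(sin Δλ cos φ₁, −cos φ₂ sin φ₁ + sin φ₂ cos φ₁ cos Δλ) = 32.88°
Δθ = θ₂ − θ₁ = -74.1°

-74.1°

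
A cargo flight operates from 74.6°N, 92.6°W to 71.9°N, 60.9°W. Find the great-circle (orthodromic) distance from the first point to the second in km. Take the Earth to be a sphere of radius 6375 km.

cos σ = sin φ₁ sin φ₂ + cos φ₁ cos φ₂ cos Δλ
      = sin(74.60°)sin(71.90°) + cos(74.60°)cos(71.90°)cos(31.70°) = 0.9866
σ = 9.397° → d = Rσ = 6375·0.16400 = 1046 km

1046 km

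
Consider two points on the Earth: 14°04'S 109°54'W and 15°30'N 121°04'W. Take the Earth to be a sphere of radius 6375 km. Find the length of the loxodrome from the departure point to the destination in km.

Δψ = ln[tan(π/4+φ₂/2)/tan(π/4+φ₁/2)] = +0.5219;  Δφ = +0.5160 rad,  Δλ = -0.1949 rad
q = Δφ/Δψ = 0.9888
d = R·√(Δφ² + q²Δλ²) = 6375·0.55084 = 3512 km

3512 km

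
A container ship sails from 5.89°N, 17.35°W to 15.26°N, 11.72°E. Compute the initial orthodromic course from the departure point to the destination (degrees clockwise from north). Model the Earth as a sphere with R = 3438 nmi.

N = sin Δλ·cos φ₂ = +0.4687;  D = cos φ₁ sin φ₂ − sin φ₁ cos φ₂ cos Δλ = +0.1753
initial course = atan2(N, D) = 69.50°

69.5°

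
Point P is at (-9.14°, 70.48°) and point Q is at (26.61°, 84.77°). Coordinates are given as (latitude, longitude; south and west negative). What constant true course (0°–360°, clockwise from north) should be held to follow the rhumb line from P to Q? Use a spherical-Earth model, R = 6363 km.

Δψ = ln[tan(π/4+φ₂/2)/tan(π/4+φ₁/2)] = +0.6423
Δλ = +0.2494 rad (taken the short way round)
course = atan2(Δλ, Δψ) = 21.22°

21.2°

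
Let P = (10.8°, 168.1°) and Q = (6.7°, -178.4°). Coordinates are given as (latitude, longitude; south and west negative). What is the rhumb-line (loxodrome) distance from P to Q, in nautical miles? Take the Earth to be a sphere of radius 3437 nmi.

Δψ = ln[tan(π/4+φ₂/2)/tan(π/4+φ₁/2)] = -0.0724;  Δφ = -0.0716 rad,  Δλ = +0.2356 rad
q = Δφ/Δψ = 0.9881
d = R·√(Δφ² + q²Δλ²) = 3437·0.24357 = 837 nmi

837 nmi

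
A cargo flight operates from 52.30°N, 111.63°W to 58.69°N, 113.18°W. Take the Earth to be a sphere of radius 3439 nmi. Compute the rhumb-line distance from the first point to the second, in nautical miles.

Δψ = ln[tan(π/4+φ₂/2)/tan(π/4+φ₁/2)] = +0.1974;  Δφ = +0.1115 rad,  Δλ = -0.0271 rad
q = Δφ/Δψ = 0.5649
d = R·√(Δφ² + q²Δλ²) = 3439·0.11257 = 387 nmi

387 nmi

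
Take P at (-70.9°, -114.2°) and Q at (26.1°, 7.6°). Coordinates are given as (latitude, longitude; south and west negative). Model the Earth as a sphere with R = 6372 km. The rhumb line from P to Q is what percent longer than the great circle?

6.8%

Great circle: σ = 2.1780 rad → d_gc = Rσ = 13878.2 km
Rhumb: Δφ = +1.6930, Δλ = +2.1258, Δψ = +2.2545, q = Δφ/Δψ = 0.7509 → d_rh = R√(Δφ²+q²Δλ²) = 14826.9 km
Excess = (14826.9 − 13878.2) / 13878.2 = 948.7 / 13878.2 = 6.84% ≈ 6.8%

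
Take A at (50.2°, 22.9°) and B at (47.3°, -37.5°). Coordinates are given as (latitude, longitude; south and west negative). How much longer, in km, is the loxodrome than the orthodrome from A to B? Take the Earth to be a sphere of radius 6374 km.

121 km

Great circle: cos σ = sin φ₁ sin φ₂ + cos φ₁ cos φ₂ cos Δλ,  σ = 0.6777 rad → d_gc = 4319.4 km
Rhumb line: Δψ = -0.0768, q = Δφ/Δψ = 0.6591, d_rh = R√(Δφ²+q²Δλ²) = 4440.4 km
Excess = 4440.4 − 4319.4 = 121.0 ≈ 121 km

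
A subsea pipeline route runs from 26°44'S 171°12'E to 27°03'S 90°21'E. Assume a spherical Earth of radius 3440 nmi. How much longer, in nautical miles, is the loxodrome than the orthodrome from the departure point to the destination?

Great circle: cos σ = sin φ₁ sin φ₂ + cos φ₁ cos φ₂ cos Δλ,  σ = 1.2334 rad → d_gc = 4242.797 nmi
Rhumb line: Δψ = -0.0062, q = Δφ/Δψ = 0.8919, d_rh = R√(Δφ²+q²Δλ²) = 4329.298 nmi
Excess = 4329.298 − 4242.797 = 86.501 ≈ 87 nmi

87 nmi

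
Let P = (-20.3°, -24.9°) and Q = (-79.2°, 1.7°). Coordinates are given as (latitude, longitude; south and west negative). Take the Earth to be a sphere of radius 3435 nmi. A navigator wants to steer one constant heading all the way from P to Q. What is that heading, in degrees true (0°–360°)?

166.9°

Meridional parts: M(φ₁)=-0.3620, M(φ₂)=-2.3589 → ΔM = -1.9969;  Δλ = +0.4643 rad
tan C = Δλ / ΔM = -0.2325 → C = 166.91°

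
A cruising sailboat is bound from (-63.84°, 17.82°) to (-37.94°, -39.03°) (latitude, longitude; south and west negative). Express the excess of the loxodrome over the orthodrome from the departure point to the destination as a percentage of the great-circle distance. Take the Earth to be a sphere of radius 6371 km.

Great circle: σ = 0.7348 rad → d_gc = Rσ = 4681.2 km
Rhumb: Δφ = +0.4520, Δλ = -0.9922, Δψ = +0.7429, q = Δφ/Δψ = 0.6085 → d_rh = R√(Δφ²+q²Δλ²) = 4805.2 km
Excess = (4805.2 − 4681.2) / 4681.2 = 124.0 / 4681.2 = 2.649% ≈ 2.6%

2.6%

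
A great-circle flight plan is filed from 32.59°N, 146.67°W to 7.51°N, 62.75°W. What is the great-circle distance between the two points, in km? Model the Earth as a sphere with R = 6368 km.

cos σ = sin φ₁ sin φ₂ + cos φ₁ cos φ₂ cos Δλ
      = sin(32.59°)sin(7.51°) + cos(32.59°)cos(7.51°)cos(83.92°) = 0.1589
σ = 80.859° → d = Rσ = 6368·1.41125 = 8987 km

8987 km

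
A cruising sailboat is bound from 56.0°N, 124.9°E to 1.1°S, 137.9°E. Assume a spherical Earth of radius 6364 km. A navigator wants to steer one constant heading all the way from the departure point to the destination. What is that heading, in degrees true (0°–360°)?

169.3°

Meridional parts: M(φ₁)=+1.1851, M(φ₂)=-0.0192 → ΔM = -1.2043;  Δλ = +0.2269 rad
tan C = Δλ / ΔM = -0.1884 → C = 169.33°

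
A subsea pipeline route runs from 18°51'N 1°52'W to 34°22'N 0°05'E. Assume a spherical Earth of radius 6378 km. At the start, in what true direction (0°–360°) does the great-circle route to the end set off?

6.0°

θ = atan2( sin Δλ·cos φ₂ ,  cos φ₁ sin φ₂ − sin φ₁ cos φ₂ cos Δλ )
  = atan2(+0.0281, +0.2677) = 5.99°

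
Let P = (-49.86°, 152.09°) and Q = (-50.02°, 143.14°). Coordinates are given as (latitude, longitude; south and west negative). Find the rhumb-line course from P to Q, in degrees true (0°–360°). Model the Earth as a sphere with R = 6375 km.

268.4°

Meridional parts: M(φ₁)=-1.0069, M(φ₂)=-1.0112 → ΔM = -0.0043;  Δλ = -0.1562 rad
tan C = Δλ / ΔM = +36.0007 → C = 268.41°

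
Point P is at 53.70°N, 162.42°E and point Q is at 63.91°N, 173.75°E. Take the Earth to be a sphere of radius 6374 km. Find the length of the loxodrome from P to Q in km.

1307 km

Rhumb course C = atan2(Δλ, Δψ) with Δψ = ln[tan(π/4+φ₂/2)/tan(π/4+φ₁/2)] = +0.3470, Δλ = +0.1977 → C = 29.68°
d = R·|Δφ| / |cos C| = 6374·0.17820 / 0.86884 = 1307 km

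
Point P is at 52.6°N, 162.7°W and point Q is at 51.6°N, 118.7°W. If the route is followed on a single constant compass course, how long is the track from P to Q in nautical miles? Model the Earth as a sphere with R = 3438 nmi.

Δψ = ln[tan(π/4+φ₂/2)/tan(π/4+φ₁/2)] = -0.0284;  Δφ = -0.0175 rad,  Δλ = +0.7679 rad
q = Δφ/Δψ = 0.6143
d = R·√(Δφ² + q²Δλ²) = 3438·0.47203 = 1623 nmi

1623 nmi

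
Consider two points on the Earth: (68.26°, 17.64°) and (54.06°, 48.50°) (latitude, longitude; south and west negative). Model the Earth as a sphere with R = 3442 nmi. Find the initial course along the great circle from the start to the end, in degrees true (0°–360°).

119.2°

θ = atan2( sin Δλ·cos φ₂ ,  cos φ₁ sin φ₂ − sin φ₁ cos φ₂ cos Δλ )
  = atan2(+0.3011, -0.1681) = 119.18°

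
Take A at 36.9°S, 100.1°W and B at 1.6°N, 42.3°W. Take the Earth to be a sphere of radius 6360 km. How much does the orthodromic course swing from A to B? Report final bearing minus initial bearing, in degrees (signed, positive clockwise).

-20.1°

At departure: θ₁ = atan2(sin Δλ cos φ₂, cos φ₁ sin φ₂ − sin φ₁ cos φ₂ cos Δλ) = 67.98°
At arrival: θ₂ = atan2(sin Δλ cos φ₁, −cos φ₂ sin φ₁ + sin φ₂ cos φ₁ cos Δλ) = 47.87°
Δθ = θ₂ − θ₁ = -20.1°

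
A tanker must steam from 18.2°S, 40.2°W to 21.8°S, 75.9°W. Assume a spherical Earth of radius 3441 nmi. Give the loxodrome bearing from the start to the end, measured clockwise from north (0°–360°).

Meridional parts: M(φ₁)=-0.3231, M(φ₂)=-0.3900 → ΔM = -0.0669;  Δλ = -0.6231 rad
tan C = Δλ / ΔM = +9.3167 → C = 263.87°

263.9°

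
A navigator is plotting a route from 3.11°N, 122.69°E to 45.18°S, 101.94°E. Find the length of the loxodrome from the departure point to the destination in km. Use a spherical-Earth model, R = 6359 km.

5743 km

Δψ = ln[tan(π/4+φ₂/2)/tan(π/4+φ₁/2)] = -0.9401;  Δφ = -0.8428 rad,  Δλ = -0.3622 rad
q = Δφ/Δψ = 0.8965
d = R·√(Δφ² + q²Δλ²) = 6359·0.90319 = 5743 km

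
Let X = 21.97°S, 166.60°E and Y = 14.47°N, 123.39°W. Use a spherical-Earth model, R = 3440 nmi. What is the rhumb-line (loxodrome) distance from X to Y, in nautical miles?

4667 nmi

Δψ = ln[tan(π/4+φ₂/2)/tan(π/4+φ₁/2)] = +0.6485;  Δφ = +0.6360 rad,  Δλ = +1.2219 rad
q = Δφ/Δψ = 0.9807
d = R·√(Δφ² + q²Δλ²) = 3440·1.35669 = 4667 nmi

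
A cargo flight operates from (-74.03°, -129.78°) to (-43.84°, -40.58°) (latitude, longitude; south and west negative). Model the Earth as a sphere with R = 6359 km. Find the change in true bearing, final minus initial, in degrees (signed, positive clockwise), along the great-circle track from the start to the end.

Initial bearing θ₁ = atan2(sin Δλ cos φ₂, cos φ₁ sin φ₂ − sin φ₁ cos φ₂ cos Δλ) = 104.08°
Final bearing θ₂ = (initial bearing from the destination back to the start) + 180° = 21.72°
Δθ = θ₂ − θ₁ = -82.4°

-82.4°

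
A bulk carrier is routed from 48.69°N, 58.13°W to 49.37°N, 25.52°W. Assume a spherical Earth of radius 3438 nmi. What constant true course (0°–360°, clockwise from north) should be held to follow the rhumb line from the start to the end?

Δψ = ln[tan(π/4+φ₂/2)/tan(π/4+φ₁/2)] = +0.0181
Δλ = +0.5692 rad (taken the short way round)
course = atan2(Δλ, Δψ) = 88.18°

88.2°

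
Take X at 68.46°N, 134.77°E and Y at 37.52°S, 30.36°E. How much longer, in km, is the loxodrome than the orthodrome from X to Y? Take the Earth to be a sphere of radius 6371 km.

449 km

Great circle: cos σ = sin φ₁ sin φ₂ + cos φ₁ cos φ₂ cos Δλ,  σ = 2.2640 rad → d_gc = 14423.7 km
Rhumb line: Δψ = -2.3670, q = Δφ/Δψ = 0.7815, d_rh = R√(Δφ²+q²Δλ²) = 14872.3 km
Excess = 14872.3 − 14423.7 = 448.6 ≈ 449 km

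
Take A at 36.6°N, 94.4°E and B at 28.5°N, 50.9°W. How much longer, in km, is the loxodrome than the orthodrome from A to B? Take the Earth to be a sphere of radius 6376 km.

1710 km

Great circle: cos σ = sin φ₁ sin φ₂ + cos φ₁ cos φ₂ cos Δλ,  σ = 1.8708 rad → d_gc = 11928.4 km
Rhumb line: Δψ = -0.1680, q = Δφ/Δψ = 0.8416, d_rh = R√(Δφ²+q²Δλ²) = 13638.7 km
Excess = 13638.7 − 11928.4 = 1710.3 ≈ 1710 km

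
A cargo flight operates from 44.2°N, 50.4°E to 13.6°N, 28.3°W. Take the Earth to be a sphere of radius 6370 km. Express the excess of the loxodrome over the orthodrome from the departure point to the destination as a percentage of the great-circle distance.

Great circle: σ = 1.2656 rad → d_gc = Rσ = 8061.9 km
Rhumb: Δφ = -0.5341, Δλ = -1.3736, Δψ = -0.6221, q = Δφ/Δψ = 0.8584 → d_rh = R√(Δφ²+q²Δλ²) = 8245.6 km
Excess = (8245.6 − 8061.9) / 8061.9 = 183.7 / 8061.9 = 2.28% ≈ 2.3%

2.3%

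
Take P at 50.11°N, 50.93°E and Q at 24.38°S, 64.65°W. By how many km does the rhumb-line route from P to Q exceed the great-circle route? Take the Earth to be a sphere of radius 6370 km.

311 km

Great circle: cos σ = sin φ₁ sin φ₂ + cos φ₁ cos φ₂ cos Δλ,  σ = 2.1760 rad → d_gc = 13861.1 km
Rhumb line: Δψ = -1.4526, q = Δφ/Δψ = 0.8950, d_rh = R√(Δφ²+q²Δλ²) = 14172.0 km
Excess = 14172.0 − 13861.1 = 310.9 ≈ 311 km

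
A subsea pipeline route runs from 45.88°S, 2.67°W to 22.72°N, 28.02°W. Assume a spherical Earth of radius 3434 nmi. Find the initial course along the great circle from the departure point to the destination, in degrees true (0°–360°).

N = sin Δλ·cos φ₂ = -0.3949;  D = cos φ₁ sin φ₂ − sin φ₁ cos φ₂ cos Δλ = +0.8673
initial course = atan2(N, D) = 335.52°

335.5°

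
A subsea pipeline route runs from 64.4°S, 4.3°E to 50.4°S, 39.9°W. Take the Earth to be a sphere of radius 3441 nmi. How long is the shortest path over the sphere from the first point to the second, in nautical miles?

1611 nmi

cos σ = sin φ₁ sin φ₂ + cos φ₁ cos φ₂ cos Δλ
      = sin(-64.40°)sin(-50.40°) + cos(-64.40°)cos(-50.40°)cos(-44.20°) = 0.8923
σ = 26.833° → d = Rσ = 3441·0.46832 = 1611 nmi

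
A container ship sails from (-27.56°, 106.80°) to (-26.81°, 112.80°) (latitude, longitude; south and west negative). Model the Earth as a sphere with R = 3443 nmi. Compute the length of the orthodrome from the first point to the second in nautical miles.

324 nmi

cos σ = sin φ₁ sin φ₂ + cos φ₁ cos φ₂ cos Δλ
      = sin(-27.56°)sin(-26.81°) + cos(-27.56°)cos(-26.81°)cos(6.00°) = 0.9956
σ = 5.389° → d = Rσ = 3443·0.09406 = 324 nmi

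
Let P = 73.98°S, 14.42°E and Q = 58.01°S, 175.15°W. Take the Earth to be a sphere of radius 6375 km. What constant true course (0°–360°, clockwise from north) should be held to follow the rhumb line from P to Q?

76.5°

Meridional parts: M(φ₁)=-1.9610, M(φ₂)=-1.2495 → ΔM = +0.7115;  Δλ = +2.9746 rad
tan C = Δλ / ΔM = +4.1807 → C = 76.55°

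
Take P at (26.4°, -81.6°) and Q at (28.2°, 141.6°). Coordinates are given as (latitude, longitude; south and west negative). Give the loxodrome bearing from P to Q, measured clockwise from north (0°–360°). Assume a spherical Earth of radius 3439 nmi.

Δψ = ln[tan(π/4+φ₂/2)/tan(π/4+φ₁/2)] = +0.0354
Δλ = -2.3876 rad (taken the short way round)
course = atan2(Δλ, Δψ) = 270.85°

270.8°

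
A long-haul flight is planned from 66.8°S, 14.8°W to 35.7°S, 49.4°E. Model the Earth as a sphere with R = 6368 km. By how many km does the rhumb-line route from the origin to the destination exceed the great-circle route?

Great circle: cos σ = sin φ₁ sin φ₂ + cos φ₁ cos φ₂ cos Δλ,  σ = 0.8290 rad → d_gc = 5279.3 km
Rhumb line: Δψ = +0.9156, q = Δφ/Δψ = 0.5928, d_rh = R√(Δφ²+q²Δλ²) = 5462.7 km
Excess = 5462.7 − 5279.3 = 183.4 ≈ 183 km

183 km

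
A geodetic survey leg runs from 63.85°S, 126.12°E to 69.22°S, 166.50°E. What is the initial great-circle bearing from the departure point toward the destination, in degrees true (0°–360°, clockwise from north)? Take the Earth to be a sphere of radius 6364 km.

126.4°

θ = atan2( sin Δλ·cos φ₂ ,  cos φ₁ sin φ₂ − sin φ₁ cos φ₂ cos Δλ )
  = atan2(+0.2298, -0.1695) = 126.40°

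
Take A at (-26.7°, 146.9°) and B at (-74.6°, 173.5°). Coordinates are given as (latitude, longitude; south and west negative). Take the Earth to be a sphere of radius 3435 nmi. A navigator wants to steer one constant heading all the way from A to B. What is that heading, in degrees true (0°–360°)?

163.0°

Meridional parts: M(φ₁)=-0.4838, M(φ₂)=-2.0010 → ΔM = -1.5171;  Δλ = +0.4643 rad
tan C = Δλ / ΔM = -0.3060 → C = 162.99°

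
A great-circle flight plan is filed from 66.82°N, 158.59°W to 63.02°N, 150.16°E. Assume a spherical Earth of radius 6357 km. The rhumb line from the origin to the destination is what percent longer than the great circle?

2.8%

Great circle: σ = 0.3737 rad → d_gc = Rσ = 2375.3 km
Rhumb: Δφ = -0.0663, Δλ = -0.8945, Δψ = -0.1568, q = Δφ/Δψ = 0.4231 → d_rh = R√(Δφ²+q²Δλ²) = 2442.5 km
Excess = (2442.5 − 2375.3) / 2375.3 = 67.2 / 2375.3 = 2.83% ≈ 2.8%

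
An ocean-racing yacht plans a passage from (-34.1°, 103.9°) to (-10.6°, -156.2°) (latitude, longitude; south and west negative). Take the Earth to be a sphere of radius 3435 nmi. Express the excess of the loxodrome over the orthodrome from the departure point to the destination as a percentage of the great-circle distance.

2.6%

Great circle: σ = 1.6076 rad → d_gc = Rσ = 5522.1 nmi
Rhumb: Δφ = +0.4102, Δλ = +1.7436, Δψ = +0.4477, q = Δφ/Δψ = 0.9161 → d_rh = R√(Δφ²+q²Δλ²) = 5665.0 nmi
Excess = (5665.0 − 5522.1) / 5522.1 = 142.9 / 5522.1 = 2.59% ≈ 2.6%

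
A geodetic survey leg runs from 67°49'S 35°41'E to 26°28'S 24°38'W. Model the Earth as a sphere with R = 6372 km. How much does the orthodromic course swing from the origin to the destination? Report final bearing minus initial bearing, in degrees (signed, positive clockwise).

+49.0°

Initial bearing θ₁ = atan2(sin Δλ cos φ₂, cos φ₁ sin φ₂ − sin φ₁ cos φ₂ cos Δλ) = 287.30°
Final bearing θ₂ = (initial bearing from the destination back to the start) + 180° = 336.25°
Δθ = θ₂ − θ₁ = +49.0°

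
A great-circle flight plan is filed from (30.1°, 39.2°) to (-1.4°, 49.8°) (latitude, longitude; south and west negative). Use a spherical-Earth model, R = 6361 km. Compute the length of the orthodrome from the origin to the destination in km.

Haversine: a = sin²(Δφ/2)+cos φ₁ cos φ₂ sin²(Δλ/2) = 0.08106;  σ = 2·atan2(√a,√(1−a))
σ = 33.083° → d = Rσ = 6361·0.57741 = 3673 km

3673 km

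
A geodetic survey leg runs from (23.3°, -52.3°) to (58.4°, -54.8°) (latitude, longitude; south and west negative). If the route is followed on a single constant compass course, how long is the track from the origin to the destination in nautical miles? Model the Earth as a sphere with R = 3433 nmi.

2106 nmi

Rhumb course C = atan2(Δλ, Δψ) with Δψ = ln[tan(π/4+φ₂/2)/tan(π/4+φ₁/2)] = +0.8441, Δλ = -0.0436 → C = 357.04°
d = R·|Δφ| / |cos C| = 3433·0.61261 / 0.99867 = 2106 nmi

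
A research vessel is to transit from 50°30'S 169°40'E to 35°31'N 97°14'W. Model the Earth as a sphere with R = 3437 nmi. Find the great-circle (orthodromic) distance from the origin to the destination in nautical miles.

Haversine: a = sin²(Δφ/2)+cos φ₁ cos φ₂ sin²(Δλ/2) = 0.73813;  σ = 2·atan2(√a,√(1−a))
σ = 118.442° → d = Rσ = 3437·2.06720 = 7105 nmi

7105 nmi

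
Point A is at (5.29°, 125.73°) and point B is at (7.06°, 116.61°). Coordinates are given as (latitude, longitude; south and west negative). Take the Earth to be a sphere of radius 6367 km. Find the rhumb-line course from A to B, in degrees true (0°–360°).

Meridional parts: M(φ₁)=+0.0925, M(φ₂)=+0.1235 → ΔM = +0.0311;  Δλ = -0.1592 rad
tan C = Δλ / ΔM = -5.1224 → C = 281.05°

281.0°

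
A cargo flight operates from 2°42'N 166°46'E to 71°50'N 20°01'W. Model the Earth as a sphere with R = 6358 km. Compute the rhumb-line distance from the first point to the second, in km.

15081 km

Rhumb course C = atan2(Δλ, Δψ) with Δψ = ln[tan(π/4+φ₂/2)/tan(π/4+φ₁/2)] = +1.7862, Δλ = +3.0232 → C = 59.42°
d = R·|Δφ| / |cos C| = 6358·1.20660 / 0.50868 = 15081 km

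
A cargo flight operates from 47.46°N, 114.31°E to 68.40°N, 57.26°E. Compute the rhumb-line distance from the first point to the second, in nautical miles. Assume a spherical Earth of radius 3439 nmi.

2158 nmi

Rhumb course C = atan2(Δλ, Δψ) with Δψ = ln[tan(π/4+φ₂/2)/tan(π/4+φ₁/2)] = +0.7133, Δλ = -0.9957 → C = 305.62°
d = R·|Δφ| / |cos C| = 3439·0.36547 / 0.58235 = 2158 nmi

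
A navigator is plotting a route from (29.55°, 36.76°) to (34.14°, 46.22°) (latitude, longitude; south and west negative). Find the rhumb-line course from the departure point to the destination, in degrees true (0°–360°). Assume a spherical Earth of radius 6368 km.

Meridional parts: M(φ₁)=+0.5403, M(φ₂)=+0.6346 → ΔM = +0.0944;  Δλ = +0.1651 rad
tan C = Δλ / ΔM = +1.7499 → C = 60.25°

60.3°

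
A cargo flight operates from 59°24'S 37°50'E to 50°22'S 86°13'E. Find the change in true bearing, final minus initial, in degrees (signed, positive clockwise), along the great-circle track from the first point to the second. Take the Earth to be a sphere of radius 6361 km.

At departure: θ₁ = atan2(sin Δλ cos φ₂, cos φ₁ sin φ₂ − sin φ₁ cos φ₂ cos Δλ) = 93.29°
At arrival: θ₂ = atan2(sin Δλ cos φ₁, −cos φ₂ sin φ₁ + sin φ₂ cos φ₁ cos Δλ) = 52.82°
Δθ = θ₂ − θ₁ = -40.5°

-40.5°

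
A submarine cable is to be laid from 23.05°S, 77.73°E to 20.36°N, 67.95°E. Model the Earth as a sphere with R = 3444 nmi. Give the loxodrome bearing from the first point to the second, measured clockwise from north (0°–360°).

347.6°

Δψ = ln[tan(π/4+φ₂/2)/tan(π/4+φ₁/2)] = +0.7767
Δλ = -0.1707 rad (taken the short way round)
course = atan2(Δλ, Δψ) = 347.61°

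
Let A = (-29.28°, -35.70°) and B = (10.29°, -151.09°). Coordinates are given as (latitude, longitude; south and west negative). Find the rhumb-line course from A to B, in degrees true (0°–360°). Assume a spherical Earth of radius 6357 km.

289.6°

Meridional parts: M(φ₁)=-0.5348, M(φ₂)=+0.1806 → ΔM = +0.7154;  Δλ = -2.0139 rad
tan C = Δλ / ΔM = -2.8151 → C = 289.56°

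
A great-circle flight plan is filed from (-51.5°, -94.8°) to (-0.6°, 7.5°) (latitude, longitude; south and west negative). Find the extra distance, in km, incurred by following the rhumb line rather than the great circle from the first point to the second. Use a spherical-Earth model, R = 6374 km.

430 km

Great circle: cos σ = sin φ₁ sin φ₂ + cos φ₁ cos φ₂ cos Δλ,  σ = 1.6955 rad → d_gc = 10807.3 km
Rhumb line: Δψ = +1.0416, q = Δφ/Δψ = 0.8529, d_rh = R√(Δφ²+q²Δλ²) = 11237.4 km
Excess = 11237.4 − 10807.3 = 430.1 ≈ 430 km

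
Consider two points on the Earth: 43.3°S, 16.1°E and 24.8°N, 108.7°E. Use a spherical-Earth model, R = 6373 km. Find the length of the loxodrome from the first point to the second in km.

Rhumb course C = atan2(Δλ, Δψ) with Δψ = ln[tan(π/4+φ₂/2)/tan(π/4+φ₁/2)] = +1.2870, Δλ = +1.6162 → C = 51.47°
d = R·|Δφ| / |cos C| = 6373·1.18857 / 0.62295 = 12159 km

12159 km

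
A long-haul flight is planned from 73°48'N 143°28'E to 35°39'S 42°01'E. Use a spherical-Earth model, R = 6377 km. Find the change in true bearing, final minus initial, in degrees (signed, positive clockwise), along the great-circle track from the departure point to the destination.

-69.4°

Initial bearing θ₁ = atan2(sin Δλ cos φ₂, cos φ₁ sin φ₂ − sin φ₁ cos φ₂ cos Δλ) = 269.45°
Final bearing θ₂ = (initial bearing from the destination back to the start) + 180° = 200.08°
Δθ = θ₂ − θ₁ = -69.4°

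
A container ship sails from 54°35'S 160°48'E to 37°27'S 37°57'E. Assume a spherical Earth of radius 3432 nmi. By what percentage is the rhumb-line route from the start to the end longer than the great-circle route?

Great circle: σ = 1.3223 rad → d_gc = Rσ = 4538.0 nmi
Rhumb: Δφ = +0.2990, Δλ = -2.1441, Δψ = +0.4358, q = Δφ/Δψ = 0.6862 → d_rh = R√(Δφ²+q²Δλ²) = 5152.9 nmi
Excess = (5152.9 − 4538.0) / 4538.0 = 614.9 / 4538.0 = 13.55002% ≈ 13.6%

13.6%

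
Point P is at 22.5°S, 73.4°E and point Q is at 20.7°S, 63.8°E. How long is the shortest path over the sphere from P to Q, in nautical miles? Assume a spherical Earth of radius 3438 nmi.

cos σ = sin φ₁ sin φ₂ + cos φ₁ cos φ₂ cos Δλ
      = sin(-22.50°)sin(-20.70°) + cos(-22.50°)cos(-20.70°)cos(-9.60°) = 0.9874
σ = 9.104° → d = Rσ = 3438·0.15889 = 546 nmi

546 nmi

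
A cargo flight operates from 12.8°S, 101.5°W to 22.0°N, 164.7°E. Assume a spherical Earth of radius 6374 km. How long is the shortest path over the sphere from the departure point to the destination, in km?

Haversine: a = sin²(Δφ/2)+cos φ₁ cos φ₂ sin²(Δλ/2) = 0.57146;  σ = 2·atan2(√a,√(1−a))
σ = 98.217° → d = Rσ = 6374·1.71420 = 10926 km

10926 km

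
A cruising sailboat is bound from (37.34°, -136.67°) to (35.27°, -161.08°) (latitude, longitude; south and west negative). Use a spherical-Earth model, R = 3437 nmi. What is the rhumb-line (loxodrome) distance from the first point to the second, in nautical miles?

Rhumb course C = atan2(Δλ, Δψ) with Δψ = ln[tan(π/4+φ₂/2)/tan(π/4+φ₁/2)] = -0.0448, Δλ = -0.4260 → C = 263.99°
d = R·|Δφ| / |cos C| = 3437·0.03613 / 0.10466 = 1186 nmi

1186 nmi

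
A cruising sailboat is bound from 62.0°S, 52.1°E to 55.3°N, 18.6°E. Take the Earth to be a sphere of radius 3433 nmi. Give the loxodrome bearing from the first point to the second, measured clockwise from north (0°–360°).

347.1°

Δψ = ln[tan(π/4+φ₂/2)/tan(π/4+φ₁/2)] = +2.5524
Δλ = -0.5847 rad (taken the short way round)
course = atan2(Δλ, Δψ) = 347.10°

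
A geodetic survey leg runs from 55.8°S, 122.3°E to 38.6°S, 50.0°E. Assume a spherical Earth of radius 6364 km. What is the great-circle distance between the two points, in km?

5497 km

cos σ = sin φ₁ sin φ₂ + cos φ₁ cos φ₂ cos Δλ
      = sin(-55.80°)sin(-38.60°) + cos(-55.80°)cos(-38.60°)cos(-72.30°) = 0.6496
σ = 49.492° → d = Rσ = 6364·0.86380 = 5497 km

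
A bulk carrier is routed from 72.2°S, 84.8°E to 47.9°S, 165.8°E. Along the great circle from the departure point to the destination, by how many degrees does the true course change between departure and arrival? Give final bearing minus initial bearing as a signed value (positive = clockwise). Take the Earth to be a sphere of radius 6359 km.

-74.3°

At departure: θ₁ = atan2(sin Δλ cos φ₂, cos φ₁ sin φ₂ − sin φ₁ cos φ₂ cos Δλ) = 100.85°
At arrival: θ₂ = atan2(sin Δλ cos φ₁, −cos φ₂ sin φ₁ + sin φ₂ cos φ₁ cos Δλ) = 26.60°
Δθ = θ₂ − θ₁ = -74.3°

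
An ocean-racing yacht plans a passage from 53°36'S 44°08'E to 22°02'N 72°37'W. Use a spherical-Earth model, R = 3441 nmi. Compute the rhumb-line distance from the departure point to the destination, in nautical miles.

7640 nmi

Rhumb course C = atan2(Δλ, Δψ) with Δψ = ln[tan(π/4+φ₂/2)/tan(π/4+φ₁/2)] = +1.5068, Δλ = -2.0377 → C = 306.48°
d = R·|Δφ| / |cos C| = 3441·1.32005 / 0.59456 = 7640 nmi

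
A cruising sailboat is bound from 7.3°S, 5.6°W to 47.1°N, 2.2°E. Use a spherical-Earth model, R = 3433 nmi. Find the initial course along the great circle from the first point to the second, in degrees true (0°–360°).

6.5°

N = sin Δλ·cos φ₂ = +0.0924;  D = cos φ₁ sin φ₂ − sin φ₁ cos φ₂ cos Δλ = +0.8123
initial course = atan2(N, D) = 6.49°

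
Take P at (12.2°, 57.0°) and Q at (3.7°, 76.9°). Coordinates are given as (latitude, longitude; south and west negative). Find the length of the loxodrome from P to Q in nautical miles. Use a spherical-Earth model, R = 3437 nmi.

1286 nmi

Δψ = ln[tan(π/4+φ₂/2)/tan(π/4+φ₁/2)] = -0.1499;  Δφ = -0.1484 rad,  Δλ = +0.3473 rad
q = Δφ/Δψ = 0.9894
d = R·√(Δφ² + q²Δλ²) = 3437·0.37431 = 1286 nmi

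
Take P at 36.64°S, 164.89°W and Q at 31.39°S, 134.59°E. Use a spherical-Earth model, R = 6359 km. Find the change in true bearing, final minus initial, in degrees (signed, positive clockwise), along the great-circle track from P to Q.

+36.2°

Initial bearing θ₁ = atan2(sin Δλ cos φ₂, cos φ₁ sin φ₂ − sin φ₁ cos φ₂ cos Δλ) = 257.32°
Final bearing θ₂ = (initial bearing from the destination back to the start) + 180° = 293.50°
Δθ = θ₂ − θ₁ = +36.2°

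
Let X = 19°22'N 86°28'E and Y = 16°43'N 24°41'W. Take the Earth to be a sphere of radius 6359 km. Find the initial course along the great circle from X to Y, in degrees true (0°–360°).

293.4°

N = sin Δλ·cos φ₂ = -0.8932;  D = cos φ₁ sin φ₂ − sin φ₁ cos φ₂ cos Δλ = +0.3860
initial course = atan2(N, D) = 293.37°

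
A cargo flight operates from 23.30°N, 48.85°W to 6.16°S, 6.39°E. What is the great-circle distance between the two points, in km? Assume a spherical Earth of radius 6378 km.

6839 km

Haversine: a = sin²(Δφ/2)+cos φ₁ cos φ₂ sin²(Δλ/2) = 0.26091;  σ = 2·atan2(√a,√(1−a))
σ = 61.434° → d = Rσ = 6378·1.07222 = 6839 km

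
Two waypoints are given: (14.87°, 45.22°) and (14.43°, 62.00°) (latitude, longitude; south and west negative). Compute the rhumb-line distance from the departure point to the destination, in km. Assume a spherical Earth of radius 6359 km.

1802 km

Δψ = ln[tan(π/4+φ₂/2)/tan(π/4+φ₁/2)] = -0.0079;  Δφ = -0.0077 rad,  Δλ = +0.2929 rad
q = Δφ/Δψ = 0.9675
d = R·√(Δφ² + q²Δλ²) = 6359·0.28345 = 1802 km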